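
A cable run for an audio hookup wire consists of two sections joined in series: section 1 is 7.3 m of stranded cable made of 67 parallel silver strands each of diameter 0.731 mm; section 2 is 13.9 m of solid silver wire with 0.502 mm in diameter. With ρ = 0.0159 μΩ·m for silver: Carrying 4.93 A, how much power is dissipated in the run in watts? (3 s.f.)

ρ = 0.0159 μΩ·m = 1.59×10^-8 Ω·m
Section 1: A_strand = π(3.6550e-04)² = 4.197e-07 m²; R₁ = ρL/(N·A_s) = (1.59×10^-8)(7.3)/(67×4.197e-07) = 0.004128 Ω
Section 2: A = π(d/2)² = π(2.5100e-04 m)² = 1.979e-07 m²
R₂ = (1.59×10^-8)(13.9)/(1.979e-07) = 1.117 Ω
R = R₁ + R₂ = 1.121 Ω
P = I²R = (4.93)² × 1.121 = 27.2 W

27.2 W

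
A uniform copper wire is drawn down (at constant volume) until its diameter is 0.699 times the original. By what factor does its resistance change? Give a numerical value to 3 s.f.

4.19

Volume constant ⇒ L' = L/r² with r = 0.699. R' = ρL'/A' = ρ(L/r²)/(πr²d₀²/4) = R/r⁴.
Factor = 4.19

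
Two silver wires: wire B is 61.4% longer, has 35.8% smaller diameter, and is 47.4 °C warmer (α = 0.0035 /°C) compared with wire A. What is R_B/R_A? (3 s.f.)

4.57

R ∝ ρL/d² with ρ ∝ (1+αΔT), so R_B/R_A = (1 + 61.4/100) × (1 − 35.8/100)⁻² × (1 + 0.0035×47.4)
= 1.614 × 2.426 × 1.166 = 4.57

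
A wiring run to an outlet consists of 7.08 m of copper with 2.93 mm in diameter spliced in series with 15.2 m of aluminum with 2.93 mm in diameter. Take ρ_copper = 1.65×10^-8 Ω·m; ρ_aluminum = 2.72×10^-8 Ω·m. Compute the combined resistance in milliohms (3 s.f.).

78.6 mΩ

Segment 1: A = π(d/2)² = π(1.4650e-03 m)² = 6.743e-06 m²
R₁ = ρL/A = (1.65×10^-8)(7.08)/(6.743e-06) = 0.01733 Ω
R₂ = (2.72×10^-8)(15.2)/(6.743e-06) = 0.06132 Ω
R = R₁ + R₂ = 78.6 mΩ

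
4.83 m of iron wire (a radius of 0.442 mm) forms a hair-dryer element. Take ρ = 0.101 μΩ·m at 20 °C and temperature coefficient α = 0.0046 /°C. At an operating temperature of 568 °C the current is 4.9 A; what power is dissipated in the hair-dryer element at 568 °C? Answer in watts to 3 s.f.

67.2 W

ρ = 0.101 μΩ·m = 1.01×10^-7 Ω·m
A = πr² = π(4.4200e-04 m)² = 6.138e-07 m²
R₍20₎ = ρL/A = (1.01×10^-7)(4.83)/(6.138e-07) = 0.7948 Ω
R₍568₎ = R₍20₎(1 + αΔT) = 0.7948 × (1 + 0.0046×548) = 2.798 Ω
P = I²R = (4.9)² × 2.798 = 67.2 W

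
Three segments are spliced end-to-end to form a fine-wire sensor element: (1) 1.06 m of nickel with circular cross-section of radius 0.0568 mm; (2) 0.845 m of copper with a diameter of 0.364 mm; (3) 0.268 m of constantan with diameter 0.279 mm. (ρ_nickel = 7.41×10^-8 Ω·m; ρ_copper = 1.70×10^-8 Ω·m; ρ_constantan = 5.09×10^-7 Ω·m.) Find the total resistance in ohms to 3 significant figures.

10.1 Ω

Seg 1: A = πr² = π(5.6800e-05 m)² = 1.014e-08 m²
R_1 = (7.41×10^-8)(1.06)/(1.014e-08) = 7.75 Ω
Seg 2: A = π(d/2)² = π(1.8200e-04 m)² = 1.041e-07 m²
R_2 = (1.70×10^-8)(0.845)/(1.041e-07) = 0.138 Ω
Seg 3: A = π(d/2)² = π(1.3950e-04 m)² = 6.114e-08 m²
R_3 = (5.09×10^-7)(0.268)/(6.114e-08) = 2.231 Ω
R_total = R_1 + R_2 + R_3 = 10.1 Ω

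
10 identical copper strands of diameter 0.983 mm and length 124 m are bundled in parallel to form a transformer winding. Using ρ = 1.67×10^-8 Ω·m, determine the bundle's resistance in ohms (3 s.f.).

A_strand = π(4.9150e-04 m)² = 7.589e-07 m²
R_strand = ρL/A = (1.67×10^-8)(124)/(7.589e-07) = 2.729 Ω
R_total = R_strand/N = 2.729/10 = 0.273 Ω

0.273 Ω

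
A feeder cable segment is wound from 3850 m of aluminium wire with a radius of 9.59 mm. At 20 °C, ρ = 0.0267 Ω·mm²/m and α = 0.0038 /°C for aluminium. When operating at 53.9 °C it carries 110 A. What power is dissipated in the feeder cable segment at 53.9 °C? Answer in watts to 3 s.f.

4860 W

ρ = 0.0267 Ω·mm²/m = 2.67×10^-8 Ω·m
A = πr² = π(9.5900e-03 m)² = 2.889e-04 m²
R₍20₎ = ρL/A = (2.67×10^-8)(3850)/(2.889e-04) = 0.3558 Ω
R₍53.9₎ = R₍20₎(1 + αΔT) = 0.3558 × (1 + 0.0038×33.9) = 0.4016 Ω
P = I²R = (110)² × 0.4016 = 4860 W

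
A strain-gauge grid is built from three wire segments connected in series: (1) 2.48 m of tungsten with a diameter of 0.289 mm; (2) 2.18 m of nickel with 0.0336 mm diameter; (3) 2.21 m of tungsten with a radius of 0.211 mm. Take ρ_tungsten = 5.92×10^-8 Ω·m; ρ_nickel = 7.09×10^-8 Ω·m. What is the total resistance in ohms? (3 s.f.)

177 Ω

Seg 1: A = π(d/2)² = π(1.4450e-04 m)² = 6.560e-08 m²
R_1 = (5.92×10^-8)(2.48)/(6.560e-08) = 2.238 Ω
Seg 2: A = π(d/2)² = π(1.6800e-05 m)² = 8.867e-10 m²
R_2 = (7.09×10^-8)(2.18)/(8.867e-10) = 174.3 Ω
Seg 3: A = πr² = π(2.1100e-04 m)² = 1.399e-07 m²
R_3 = (5.92×10^-8)(2.21)/(1.399e-07) = 0.9354 Ω
R_total = R_1 + R_2 + R_3 = 177 Ω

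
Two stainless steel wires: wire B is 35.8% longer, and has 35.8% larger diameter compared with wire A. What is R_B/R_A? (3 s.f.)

0.736

R ∝ L/d², so R_B/R_A = (1 + 35.8/100) × (1 + 35.8/100)⁻²
= 1.358 × 0.5423 = 0.736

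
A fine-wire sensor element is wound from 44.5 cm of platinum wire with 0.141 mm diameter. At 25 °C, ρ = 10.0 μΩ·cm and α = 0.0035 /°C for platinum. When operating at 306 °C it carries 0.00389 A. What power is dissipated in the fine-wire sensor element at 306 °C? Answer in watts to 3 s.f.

ρ = 10.0 μΩ·cm = 1.00×10^-7 Ω·m
A = π(d/2)² = π(7.0500e-05 m)² = 1.561e-08 m²
R₍25₎ = ρL/A = (1.00×10^-7)(0.445)/(1.561e-08) = 2.85 Ω
R₍306₎ = R₍25₎(1 + αΔT) = 2.85 × (1 + 0.0035×281) = 5.653 Ω
P = I²R = (0.00389)² × 5.653 = 8.55×10^-5 W

8.55×10^-5 W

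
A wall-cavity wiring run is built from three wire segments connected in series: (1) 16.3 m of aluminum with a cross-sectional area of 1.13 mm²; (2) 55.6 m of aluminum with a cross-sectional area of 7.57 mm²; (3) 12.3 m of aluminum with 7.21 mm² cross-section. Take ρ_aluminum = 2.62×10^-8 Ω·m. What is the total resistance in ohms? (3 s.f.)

0.615 Ω

Seg 1: A = 1.13 mm² = 1.130e-06 m²
R_1 = (2.62×10^-8)(16.3)/(1.130e-06) = 0.3779 Ω
Seg 2: A = 7.57 mm² = 7.570e-06 m²
R_2 = (2.62×10^-8)(55.6)/(7.570e-06) = 0.1924 Ω
Seg 3: A = 7.21 mm² = 7.210e-06 m²
R_3 = (2.62×10^-8)(12.3)/(7.210e-06) = 0.0447 Ω
R_total = R_1 + R_2 + R_3 = 0.615 Ω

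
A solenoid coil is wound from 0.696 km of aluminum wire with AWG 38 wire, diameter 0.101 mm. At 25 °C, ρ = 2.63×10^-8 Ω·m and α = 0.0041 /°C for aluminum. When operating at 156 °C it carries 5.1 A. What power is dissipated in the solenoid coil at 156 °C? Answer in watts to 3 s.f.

A = π(0.101/2 mm)² = π(5.0500e-05 m)² = 8.012e-09 m²
R₍25₎ = ρL/A = (2.63×10^-8)(696)/(8.012e-09) = 2285 Ω
R₍156₎ = R₍25₎(1 + αΔT) = 2285 × (1 + 0.0041×131) = 3512 Ω
P = I²R = (5.1)² × 3512 = 91300 W

91300 W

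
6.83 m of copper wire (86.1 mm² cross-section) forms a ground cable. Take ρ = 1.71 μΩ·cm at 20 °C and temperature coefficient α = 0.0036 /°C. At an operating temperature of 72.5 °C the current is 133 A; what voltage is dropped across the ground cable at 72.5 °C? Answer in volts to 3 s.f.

0.215 V

ρ = 1.71 μΩ·cm = 1.71×10^-8 Ω·m
A = 86.1 mm² = 8.610e-05 m²
R₍20₎ = ρL/A = (1.71×10^-8)(6.83)/(8.610e-05) = 0.001356 Ω
R₍72.5₎ = R₍20₎(1 + αΔT) = 0.001356 × (1 + 0.0036×52.5) = 0.001613 Ω
V = IR = 133 × 0.001613 = 0.215 V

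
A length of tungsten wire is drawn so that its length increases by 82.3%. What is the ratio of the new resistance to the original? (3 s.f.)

3.32

k = 1 + 82.3/100 = 1.823; volume constant ⇒ A' = A/k, so R' = k²R.
Factor = 3.32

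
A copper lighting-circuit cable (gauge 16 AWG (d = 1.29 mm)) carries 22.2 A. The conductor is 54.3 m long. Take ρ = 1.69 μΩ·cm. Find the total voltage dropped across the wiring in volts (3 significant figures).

ρ = 1.69 μΩ·cm = 1.69×10^-8 Ω·m
A = π(1.29/2 mm)² = π(6.4500e-04 m)² = 1.307e-06 m²
R = ρL/A = (1.69×10^-8)(54.3)/(1.307e-06) = 0.7021 Ω
V = IR = 22.2 × 0.7021 = 15.6 V

15.6 V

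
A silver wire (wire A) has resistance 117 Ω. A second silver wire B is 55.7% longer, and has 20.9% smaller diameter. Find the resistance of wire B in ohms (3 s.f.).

291 Ω

R ∝ L/d², so R_B/R_A = (1 + 55.7/100) × (1 − 20.9/100)⁻²
= 1.557 × 1.598 = 2.489
R_B = 2.489 × 117 = 291 Ω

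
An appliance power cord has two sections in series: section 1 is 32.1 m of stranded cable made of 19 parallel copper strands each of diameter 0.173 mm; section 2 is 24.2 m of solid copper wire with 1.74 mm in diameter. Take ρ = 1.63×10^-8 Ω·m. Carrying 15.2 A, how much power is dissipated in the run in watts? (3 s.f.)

309 W

Section 1: A_strand = π(8.6500e-05)² = 2.351e-08 m²; R₁ = ρL/(N·A_s) = (1.63×10^-8)(32.1)/(19×2.351e-08) = 1.172 Ω
Section 2: A = π(d/2)² = π(8.7000e-04 m)² = 2.378e-06 m²
R₂ = (1.63×10^-8)(24.2)/(2.378e-06) = 0.1659 Ω
R = R₁ + R₂ = 1.337 Ω
P = I²R = (15.2)² × 1.337 = 309 W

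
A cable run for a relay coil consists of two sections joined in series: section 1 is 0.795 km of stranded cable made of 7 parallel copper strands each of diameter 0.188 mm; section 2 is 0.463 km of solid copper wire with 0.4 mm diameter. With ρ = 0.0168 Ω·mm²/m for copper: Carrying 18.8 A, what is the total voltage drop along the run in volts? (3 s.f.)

ρ = 0.0168 Ω·mm²/m = 1.68×10^-8 Ω·m
Section 1: A_strand = π(9.4000e-05)² = 2.776e-08 m²; R₁ = ρL/(N·A_s) = (1.68×10^-8)(795)/(7×2.776e-08) = 68.73 Ω
Section 2: A = π(d/2)² = π(2.0000e-04 m)² = 1.257e-07 m²
R₂ = (1.68×10^-8)(463)/(1.257e-07) = 61.9 Ω
R = R₁ + R₂ = 130.6 Ω
V = IR = 18.8 × 130.6 = 2460 V

2460 V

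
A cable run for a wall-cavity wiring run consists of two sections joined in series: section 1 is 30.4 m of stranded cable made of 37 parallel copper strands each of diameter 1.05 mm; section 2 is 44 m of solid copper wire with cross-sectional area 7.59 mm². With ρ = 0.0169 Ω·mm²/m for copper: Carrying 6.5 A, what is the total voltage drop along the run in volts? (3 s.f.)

0.741 V

ρ = 0.0169 Ω·mm²/m = 1.69×10^-8 Ω·m
Section 1: A_strand = π(5.2500e-04)² = 8.659e-07 m²; R₁ = ρL/(N·A_s) = (1.69×10^-8)(30.4)/(37×8.659e-07) = 0.01604 Ω
Section 2: A = 7.59 mm² = 7.590e-06 m²
R₂ = (1.69×10^-8)(44)/(7.590e-06) = 0.09797 Ω
R = R₁ + R₂ = 0.114 Ω
V = IR = 6.5 × 0.114 = 0.741 V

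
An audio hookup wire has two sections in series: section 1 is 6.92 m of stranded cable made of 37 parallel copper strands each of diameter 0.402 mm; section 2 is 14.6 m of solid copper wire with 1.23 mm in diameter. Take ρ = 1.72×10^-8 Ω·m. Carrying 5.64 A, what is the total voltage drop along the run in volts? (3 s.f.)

1.33 V

Section 1: A_strand = π(2.0100e-04)² = 1.269e-07 m²; R₁ = ρL/(N·A_s) = (1.72×10^-8)(6.92)/(37×1.269e-07) = 0.02534 Ω
Section 2: A = π(d/2)² = π(6.1500e-04 m)² = 1.188e-06 m²
R₂ = (1.72×10^-8)(14.6)/(1.188e-06) = 0.2113 Ω
R = R₁ + R₂ = 0.2367 Ω
V = IR = 5.64 × 0.2367 = 1.33 V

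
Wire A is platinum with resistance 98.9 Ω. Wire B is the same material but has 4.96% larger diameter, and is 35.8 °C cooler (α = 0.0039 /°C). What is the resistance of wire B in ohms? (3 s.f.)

R ∝ ρL/d² with ρ ∝ (1+αΔT), so R_B/R_A = (1 + 4.96/100)⁻² × (1 − 0.0039×35.8)
= 0.9077 × 0.8604 = 0.781
R_B = 0.781 × 98.9 = 77.2 Ω

77.2 Ω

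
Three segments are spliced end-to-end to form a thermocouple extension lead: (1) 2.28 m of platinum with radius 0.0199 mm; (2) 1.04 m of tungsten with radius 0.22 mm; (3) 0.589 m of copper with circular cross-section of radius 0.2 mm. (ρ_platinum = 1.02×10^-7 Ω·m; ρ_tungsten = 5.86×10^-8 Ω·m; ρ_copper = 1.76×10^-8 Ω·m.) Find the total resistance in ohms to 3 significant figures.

Seg 1: A = πr² = π(1.9900e-05 m)² = 1.244e-09 m²
R_1 = (1.02×10^-7)(2.28)/(1.244e-09) = 186.9 Ω
Seg 2: A = πr² = π(2.2000e-04 m)² = 1.521e-07 m²
R_2 = (5.86×10^-8)(1.04)/(1.521e-07) = 0.4008 Ω
Seg 3: A = πr² = π(2.0000e-04 m)² = 1.257e-07 m²
R_3 = (1.76×10^-8)(0.589)/(1.257e-07) = 0.08249 Ω
R_total = R_1 + R_2 + R_3 = 187 Ω

187 Ω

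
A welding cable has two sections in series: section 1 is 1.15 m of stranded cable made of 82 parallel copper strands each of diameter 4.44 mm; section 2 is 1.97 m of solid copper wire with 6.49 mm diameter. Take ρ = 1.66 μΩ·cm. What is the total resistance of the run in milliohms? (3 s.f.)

1.00 mΩ

ρ = 1.66 μΩ·cm = 1.66×10^-8 Ω·m
Section 1: A_strand = π(2.2200e-03)² = 1.548e-05 m²; R₁ = ρL/(N·A_s) = (1.66×10^-8)(1.15)/(82×1.548e-05) = 1.504×10^-5 Ω
Section 2: A = π(d/2)² = π(3.2450e-03 m)² = 3.308e-05 m²
R₂ = (1.66×10^-8)(1.97)/(3.308e-05) = 9.885×10^-4 Ω
R = R₁ + R₂ = 1.00 mΩ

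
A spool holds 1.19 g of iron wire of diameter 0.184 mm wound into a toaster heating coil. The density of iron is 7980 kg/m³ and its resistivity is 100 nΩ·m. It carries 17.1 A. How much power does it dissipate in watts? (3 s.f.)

6170 W

ρ = 100 nΩ·m = 1.00×10^-7 Ω·m
A = π(d/2)² = π(9.2000e-05 m)² = 2.6590e-08 m²
L = m/(density·A) = 0.00119/(7980×2.6590e-08) = 5.608 m
R = ρL/A = (1.00×10^-7)(5.608)/(2.6590e-08) = 21.09 Ω
P = I²R = (17.1)² × 21.09 = 6170 W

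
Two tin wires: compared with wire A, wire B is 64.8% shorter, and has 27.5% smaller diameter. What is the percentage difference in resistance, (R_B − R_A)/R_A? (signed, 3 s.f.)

R ∝ L/d², so R_B/R_A = (1 − 64.8/100) × (1 − 27.5/100)⁻²
= 0.352 × 1.903 = 0.6697
(R_B − R_A)/R_A = 0.6697 − 1 = -33.0%

-33.0%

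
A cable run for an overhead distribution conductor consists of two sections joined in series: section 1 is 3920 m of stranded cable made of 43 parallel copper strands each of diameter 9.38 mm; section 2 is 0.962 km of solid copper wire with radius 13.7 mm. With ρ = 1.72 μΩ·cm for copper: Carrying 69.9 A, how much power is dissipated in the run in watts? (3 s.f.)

ρ = 1.72 μΩ·cm = 1.72×10^-8 Ω·m
Section 1: A_strand = π(4.6900e-03)² = 6.910e-05 m²; R₁ = ρL/(N·A_s) = (1.72×10^-8)(3920)/(43×6.910e-05) = 0.02269 Ω
Section 2: A = πr² = π(1.3700e-02 m)² = 5.896e-04 m²
R₂ = (1.72×10^-8)(962)/(5.896e-04) = 0.02806 Ω
R = R₁ + R₂ = 0.05075 Ω
P = I²R = (69.9)² × 0.05075 = 248 W

248 W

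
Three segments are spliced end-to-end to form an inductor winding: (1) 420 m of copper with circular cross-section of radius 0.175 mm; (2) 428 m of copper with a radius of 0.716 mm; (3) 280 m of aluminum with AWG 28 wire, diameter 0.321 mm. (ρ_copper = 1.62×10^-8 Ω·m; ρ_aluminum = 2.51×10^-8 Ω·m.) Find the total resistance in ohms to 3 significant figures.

Seg 1: A = πr² = π(1.7500e-04 m)² = 9.621e-08 m²
R_1 = (1.62×10^-8)(420)/(9.621e-08) = 70.72 Ω
Seg 2: A = πr² = π(7.1600e-04 m)² = 1.611e-06 m²
R_2 = (1.62×10^-8)(428)/(1.611e-06) = 4.305 Ω
Seg 3: A = π(0.321/2 mm)² = π(1.6050e-04 m)² = 8.093e-08 m²
R_3 = (2.51×10^-8)(280)/(8.093e-08) = 86.84 Ω
R_total = R_1 + R_2 + R_3 = 162 Ω

162 Ω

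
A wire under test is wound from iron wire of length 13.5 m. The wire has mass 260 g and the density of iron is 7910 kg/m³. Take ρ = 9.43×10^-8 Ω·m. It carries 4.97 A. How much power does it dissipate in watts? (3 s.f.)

A = m/(density·L) = 0.26/(7910×13.5) = 2.4348e-06 m²
R = ρL/A = (9.43×10^-8)(13.5)/(2.4348e-06) = 0.5229 Ω
P = I²R = (4.97)² × 0.5229 = 12.9 W

12.9 W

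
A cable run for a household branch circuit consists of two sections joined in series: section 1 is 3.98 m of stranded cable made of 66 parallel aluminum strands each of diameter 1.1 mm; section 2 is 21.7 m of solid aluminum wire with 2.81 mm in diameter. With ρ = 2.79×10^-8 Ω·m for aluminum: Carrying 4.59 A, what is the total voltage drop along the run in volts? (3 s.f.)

Section 1: A_strand = π(5.5000e-04)² = 9.503e-07 m²; R₁ = ρL/(N·A_s) = (2.79×10^-8)(3.98)/(66×9.503e-07) = 0.00177 Ω
Section 2: A = π(d/2)² = π(1.4050e-03 m)² = 6.202e-06 m²
R₂ = (2.79×10^-8)(21.7)/(6.202e-06) = 0.09763 Ω
R = R₁ + R₂ = 0.0994 Ω
V = IR = 4.59 × 0.0994 = 0.456 V

0.456 V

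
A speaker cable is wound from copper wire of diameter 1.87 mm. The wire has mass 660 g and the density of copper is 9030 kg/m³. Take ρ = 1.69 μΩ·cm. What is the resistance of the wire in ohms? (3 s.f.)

ρ = 1.69 μΩ·cm = 1.69×10^-8 Ω·m
A = π(d/2)² = π(9.3500e-04 m)² = 2.7465e-06 m²
L = m/(density·A) = 0.66/(9030×2.7465e-06) = 26.61 m
R = ρL/A = (1.69×10^-8)(26.61)/(2.7465e-06) = 0.164 Ω

0.164 Ω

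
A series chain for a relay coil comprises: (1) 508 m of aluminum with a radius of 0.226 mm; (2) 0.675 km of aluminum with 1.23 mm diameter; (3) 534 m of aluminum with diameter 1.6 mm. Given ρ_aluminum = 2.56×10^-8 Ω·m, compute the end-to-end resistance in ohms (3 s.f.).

102 Ω

Seg 1: A = πr² = π(2.2600e-04 m)² = 1.605e-07 m²
R_1 = (2.56×10^-8)(508)/(1.605e-07) = 81.05 Ω
Seg 2: A = π(d/2)² = π(6.1500e-04 m)² = 1.188e-06 m²
R_2 = (2.56×10^-8)(675)/(1.188e-06) = 14.54 Ω
Seg 3: A = π(d/2)² = π(8.0000e-04 m)² = 2.011e-06 m²
R_3 = (2.56×10^-8)(534)/(2.011e-06) = 6.799 Ω
R_total = R_1 + R_2 + R_3 = 102 Ω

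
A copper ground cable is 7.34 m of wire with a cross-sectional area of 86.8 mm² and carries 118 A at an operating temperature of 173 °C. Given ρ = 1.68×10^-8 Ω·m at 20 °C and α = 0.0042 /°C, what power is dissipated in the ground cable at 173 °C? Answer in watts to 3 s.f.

A = 86.8 mm² = 8.680e-05 m²
R₍20₎ = ρL/A = (1.68×10^-8)(7.34)/(8.680e-05) = 0.001421 Ω
R₍173₎ = R₍20₎(1 + αΔT) = 0.001421 × (1 + 0.0042×153) = 0.002334 Ω
P = I²R = (118)² × 0.002334 = 32.5 W

32.5 W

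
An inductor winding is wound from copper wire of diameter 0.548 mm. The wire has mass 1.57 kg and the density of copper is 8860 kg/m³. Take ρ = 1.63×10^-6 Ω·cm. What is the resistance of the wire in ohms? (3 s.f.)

51.9 Ω

ρ = 1.63×10^-6 Ω·cm = 1.63×10^-8 Ω·m
A = π(d/2)² = π(2.7400e-04 m)² = 2.3586e-07 m²
L = m/(density·A) = 1.57/(8860×2.3586e-07) = 751.3 m
R = ρL/A = (1.63×10^-8)(751.3)/(2.3586e-07) = 51.9 Ω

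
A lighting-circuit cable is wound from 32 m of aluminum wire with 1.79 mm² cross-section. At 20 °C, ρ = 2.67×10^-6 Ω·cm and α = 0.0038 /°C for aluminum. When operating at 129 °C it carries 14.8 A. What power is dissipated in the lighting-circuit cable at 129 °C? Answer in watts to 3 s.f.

148 W

ρ = 2.67×10^-6 Ω·cm = 2.67×10^-8 Ω·m
A = 1.79 mm² = 1.790e-06 m²
R₍20₎ = ρL/A = (2.67×10^-8)(32)/(1.790e-06) = 0.4773 Ω
R₍129₎ = R₍20₎(1 + αΔT) = 0.4773 × (1 + 0.0038×109) = 0.675 Ω
P = I²R = (14.8)² × 0.675 = 148 W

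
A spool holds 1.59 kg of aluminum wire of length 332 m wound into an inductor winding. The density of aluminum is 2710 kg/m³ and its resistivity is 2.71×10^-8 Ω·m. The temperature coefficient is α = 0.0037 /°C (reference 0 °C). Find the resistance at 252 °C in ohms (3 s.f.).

9.84 Ω

A = m/(density·L) = 1.59/(2710×332) = 1.7672e-06 m²
R = ρL/A = (2.71×10^-8)(332)/(1.7672e-06) = 5.091 Ω
R(252 °C) = 5.091 × (1 + 0.0037×252) = 9.84 Ω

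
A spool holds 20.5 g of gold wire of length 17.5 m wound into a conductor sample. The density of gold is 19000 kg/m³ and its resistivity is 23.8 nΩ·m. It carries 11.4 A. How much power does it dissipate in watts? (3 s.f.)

ρ = 23.8 nΩ·m = 2.38×10^-8 Ω·m
A = m/(density·L) = 0.0205/(19000×17.5) = 6.1654e-08 m²
R = ρL/A = (2.38×10^-8)(17.5)/(6.1654e-08) = 6.755 Ω
P = I²R = (11.4)² × 6.755 = 878 W

878 W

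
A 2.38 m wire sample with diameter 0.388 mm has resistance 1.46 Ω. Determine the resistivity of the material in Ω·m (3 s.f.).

7.25×10^-8 Ω·m

A = π(d/2)² = π(1.9400e-04 m)² = 1.182e-07 m²
ρ = RA/L = (1.46)(1.182e-07)/(2.38) = 7.25×10^-8 Ω·m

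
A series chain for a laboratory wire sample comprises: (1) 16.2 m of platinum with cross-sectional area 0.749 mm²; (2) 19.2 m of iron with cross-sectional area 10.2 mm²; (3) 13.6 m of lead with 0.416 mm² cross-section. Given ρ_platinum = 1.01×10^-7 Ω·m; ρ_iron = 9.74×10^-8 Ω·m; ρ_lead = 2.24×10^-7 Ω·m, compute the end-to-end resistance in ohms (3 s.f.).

Seg 1: A = 0.749 mm² = 7.490e-07 m²
R_1 = (1.01×10^-7)(16.2)/(7.490e-07) = 2.185 Ω
Seg 2: A = 10.2 mm² = 1.020e-05 m²
R_2 = (9.74×10^-8)(19.2)/(1.020e-05) = 0.1833 Ω
Seg 3: A = 0.416 mm² = 4.160e-07 m²
R_3 = (2.24×10^-7)(13.6)/(4.160e-07) = 7.323 Ω
R_total = R_1 + R_2 + R_3 = 9.69 Ω

9.69 Ω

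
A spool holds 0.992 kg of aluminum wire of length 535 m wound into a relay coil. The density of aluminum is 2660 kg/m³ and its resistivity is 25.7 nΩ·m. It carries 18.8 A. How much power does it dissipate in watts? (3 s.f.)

6970 W

ρ = 25.7 nΩ·m = 2.57×10^-8 Ω·m
A = m/(density·L) = 0.992/(2660×535) = 6.9707e-07 m²
R = ρL/A = (2.57×10^-8)(535)/(6.9707e-07) = 19.72 Ω
P = I²R = (18.8)² × 19.72 = 6970 W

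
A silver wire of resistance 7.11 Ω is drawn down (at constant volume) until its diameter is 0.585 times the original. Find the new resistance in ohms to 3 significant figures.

Volume constant ⇒ L' = L/r² with r = 0.585. R' = ρL'/A' = ρ(L/r²)/(πr²d₀²/4) = R/r⁴.
R' = 8.538 × 7.11 = 60.7 Ω

60.7 Ω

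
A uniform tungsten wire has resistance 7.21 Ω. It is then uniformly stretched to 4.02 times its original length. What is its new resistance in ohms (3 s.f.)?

Volume constant ⇒ A' = A/k with k = 4.02. R' = ρ(kL)/(A/k) = k²R.
R' = 16.16 × 7.21 = 117 Ω

117 Ω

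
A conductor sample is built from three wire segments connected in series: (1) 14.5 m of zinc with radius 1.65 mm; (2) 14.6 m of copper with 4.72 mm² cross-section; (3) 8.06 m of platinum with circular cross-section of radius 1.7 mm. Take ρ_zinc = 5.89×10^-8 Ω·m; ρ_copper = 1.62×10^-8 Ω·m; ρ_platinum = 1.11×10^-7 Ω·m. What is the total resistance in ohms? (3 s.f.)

Seg 1: A = πr² = π(1.6500e-03 m)² = 8.553e-06 m²
R_1 = (5.89×10^-8)(14.5)/(8.553e-06) = 0.09985 Ω
Seg 2: A = 4.72 mm² = 4.720e-06 m²
R_2 = (1.62×10^-8)(14.6)/(4.720e-06) = 0.05011 Ω
Seg 3: A = πr² = π(1.7000e-03 m)² = 9.079e-06 m²
R_3 = (1.11×10^-7)(8.06)/(9.079e-06) = 0.09854 Ω
R_total = R_1 + R_2 + R_3 = 0.249 Ω

0.249 Ω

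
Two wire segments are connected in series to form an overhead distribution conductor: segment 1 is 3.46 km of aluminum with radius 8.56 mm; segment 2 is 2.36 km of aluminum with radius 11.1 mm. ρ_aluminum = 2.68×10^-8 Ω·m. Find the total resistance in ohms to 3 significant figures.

0.566 Ω

Segment 1: A = πr² = π(8.5600e-03 m)² = 2.302e-04 m²
R₁ = ρL/A = (2.68×10^-8)(3460)/(2.302e-04) = 0.4028 Ω
Segment 2: A = πr² = π(1.1100e-02 m)² = 3.871e-04 m²
R₂ = (2.68×10^-8)(2360)/(3.871e-04) = 0.1634 Ω
R = R₁ + R₂ = 0.566 Ω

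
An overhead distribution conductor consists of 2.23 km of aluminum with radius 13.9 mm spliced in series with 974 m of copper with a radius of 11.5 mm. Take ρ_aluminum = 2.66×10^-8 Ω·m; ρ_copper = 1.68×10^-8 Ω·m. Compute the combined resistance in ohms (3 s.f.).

0.137 Ω

Segment 1: A = πr² = π(1.3900e-02 m)² = 6.070e-04 m²
R₁ = ρL/A = (2.66×10^-8)(2230)/(6.070e-04) = 0.09773 Ω
Segment 2: A = πr² = π(1.1500e-02 m)² = 4.155e-04 m²
R₂ = (1.68×10^-8)(974)/(4.155e-04) = 0.03938 Ω
R = R₁ + R₂ = 0.137 Ω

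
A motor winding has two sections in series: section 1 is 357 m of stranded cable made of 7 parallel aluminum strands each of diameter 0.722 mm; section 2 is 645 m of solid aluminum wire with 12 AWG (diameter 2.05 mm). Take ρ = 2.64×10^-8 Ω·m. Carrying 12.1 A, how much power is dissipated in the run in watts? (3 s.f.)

Section 1: A_strand = π(3.6100e-04)² = 4.094e-07 m²; R₁ = ρL/(N·A_s) = (2.64×10^-8)(357)/(7×4.094e-07) = 3.289 Ω
Section 2: A = π(2.05/2 mm)² = π(1.0250e-03 m)² = 3.301e-06 m²
R₂ = (2.64×10^-8)(645)/(3.301e-06) = 5.159 Ω
R = R₁ + R₂ = 8.448 Ω
P = I²R = (12.1)² × 8.448 = 1240 W

1240 W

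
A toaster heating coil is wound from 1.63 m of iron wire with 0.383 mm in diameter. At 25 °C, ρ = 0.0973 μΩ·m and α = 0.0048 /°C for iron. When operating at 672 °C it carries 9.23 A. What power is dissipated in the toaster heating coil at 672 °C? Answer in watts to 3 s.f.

ρ = 0.0973 μΩ·m = 9.73×10^-8 Ω·m
A = π(d/2)² = π(1.9150e-04 m)² = 1.152e-07 m²
R₍25₎ = ρL/A = (9.73×10^-8)(1.63)/(1.152e-07) = 1.377 Ω
R₍672₎ = R₍25₎(1 + αΔT) = 1.377 × (1 + 0.0048×647) = 5.652 Ω
P = I²R = (9.23)² × 5.652 = 481 W

481 W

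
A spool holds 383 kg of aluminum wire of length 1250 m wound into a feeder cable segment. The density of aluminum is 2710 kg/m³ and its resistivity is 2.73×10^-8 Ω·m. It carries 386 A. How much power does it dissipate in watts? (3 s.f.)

45000 W

A = m/(density·L) = 383/(2710×1250) = 1.1306e-04 m²
R = ρL/A = (2.73×10^-8)(1250)/(1.1306e-04) = 0.3018 Ω
P = I²R = (386)² × 0.3018 = 45000 W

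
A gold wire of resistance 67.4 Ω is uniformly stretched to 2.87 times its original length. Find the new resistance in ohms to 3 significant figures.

Volume constant ⇒ A' = A/k with k = 2.87. R' = ρ(kL)/(A/k) = k²R.
R' = 8.237 × 67.4 = 555 Ω

555 Ω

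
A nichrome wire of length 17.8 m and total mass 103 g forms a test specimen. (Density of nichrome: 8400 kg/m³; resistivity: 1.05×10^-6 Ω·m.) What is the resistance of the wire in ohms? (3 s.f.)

27.1 Ω

A = m/(density·L) = 0.103/(8400×17.8) = 6.8887e-07 m²
R = ρL/A = (1.05×10^-6)(17.8)/(6.8887e-07) = 27.1 Ω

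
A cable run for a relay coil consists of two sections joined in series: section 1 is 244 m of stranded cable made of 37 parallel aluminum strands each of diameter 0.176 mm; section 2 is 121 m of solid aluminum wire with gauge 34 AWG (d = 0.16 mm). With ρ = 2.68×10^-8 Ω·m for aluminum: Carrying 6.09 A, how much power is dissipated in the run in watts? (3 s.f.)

6250 W

Section 1: A_strand = π(8.8000e-05)² = 2.433e-08 m²; R₁ = ρL/(N·A_s) = (2.68×10^-8)(244)/(37×2.433e-08) = 7.265 Ω
Section 2: A = π(0.16/2 mm)² = π(8.0000e-05 m)² = 2.011e-08 m²
R₂ = (2.68×10^-8)(121)/(2.011e-08) = 161.3 Ω
R = R₁ + R₂ = 168.5 Ω
P = I²R = (6.09)² × 168.5 = 6250 W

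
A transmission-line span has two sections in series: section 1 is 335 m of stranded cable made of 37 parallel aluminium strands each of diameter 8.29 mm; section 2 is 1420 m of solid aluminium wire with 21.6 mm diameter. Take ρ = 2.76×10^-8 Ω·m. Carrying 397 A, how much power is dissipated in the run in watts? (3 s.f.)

Section 1: A_strand = π(4.1450e-03)² = 5.398e-05 m²; R₁ = ρL/(N·A_s) = (2.76×10^-8)(335)/(37×5.398e-05) = 0.00463 Ω
Section 2: A = π(d/2)² = π(1.0800e-02 m)² = 3.664e-04 m²
R₂ = (2.76×10^-8)(1420)/(3.664e-04) = 0.107 Ω
R = R₁ + R₂ = 0.1116 Ω
P = I²R = (397)² × 0.1116 = 17600 W

17600 W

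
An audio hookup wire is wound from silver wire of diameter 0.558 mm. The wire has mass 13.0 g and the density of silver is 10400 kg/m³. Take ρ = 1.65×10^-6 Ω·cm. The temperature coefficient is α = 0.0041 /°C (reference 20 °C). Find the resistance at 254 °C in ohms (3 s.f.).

ρ = 1.65×10^-6 Ω·cm = 1.65×10^-8 Ω·m
A = π(d/2)² = π(2.7900e-04 m)² = 2.4454e-07 m²
L = m/(density·A) = 0.013/(10400×2.4454e-07) = 5.112 m
R = ρL/A = (1.65×10^-8)(5.112)/(2.4454e-07) = 0.3449 Ω
R(254 °C) = 0.3449 × (1 + 0.0041×234) = 0.676 Ω

0.676 Ω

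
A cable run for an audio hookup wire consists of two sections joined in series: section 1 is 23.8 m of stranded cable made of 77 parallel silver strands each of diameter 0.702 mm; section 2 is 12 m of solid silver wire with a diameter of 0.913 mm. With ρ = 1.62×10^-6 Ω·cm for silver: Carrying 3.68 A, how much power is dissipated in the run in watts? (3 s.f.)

4.20 W

ρ = 1.62×10^-6 Ω·cm = 1.62×10^-8 Ω·m
Section 1: A_strand = π(3.5100e-04)² = 3.870e-07 m²; R₁ = ρL/(N·A_s) = (1.62×10^-8)(23.8)/(77×3.870e-07) = 0.01294 Ω
Section 2: A = π(d/2)² = π(4.5650e-04 m)² = 6.547e-07 m²
R₂ = (1.62×10^-8)(12)/(6.547e-07) = 0.2969 Ω
R = R₁ + R₂ = 0.3099 Ω
P = I²R = (3.68)² × 0.3099 = 4.20 W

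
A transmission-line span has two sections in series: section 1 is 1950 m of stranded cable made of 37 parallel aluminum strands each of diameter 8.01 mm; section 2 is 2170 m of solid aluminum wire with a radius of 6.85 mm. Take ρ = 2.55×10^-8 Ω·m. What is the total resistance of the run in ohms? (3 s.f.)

0.402 Ω

Section 1: A_strand = π(4.0050e-03)² = 5.039e-05 m²; R₁ = ρL/(N·A_s) = (2.55×10^-8)(1950)/(37×5.039e-05) = 0.02667 Ω
Section 2: A = πr² = π(6.8500e-03 m)² = 1.474e-04 m²
R₂ = (2.55×10^-8)(2170)/(1.474e-04) = 0.3754 Ω
R = R₁ + R₂ = 0.402 Ω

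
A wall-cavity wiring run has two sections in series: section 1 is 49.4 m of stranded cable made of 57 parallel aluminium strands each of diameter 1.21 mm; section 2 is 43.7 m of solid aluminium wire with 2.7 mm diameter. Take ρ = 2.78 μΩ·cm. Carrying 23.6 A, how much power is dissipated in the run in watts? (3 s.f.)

ρ = 2.78 μΩ·cm = 2.78×10^-8 Ω·m
Section 1: A_strand = π(6.0500e-04)² = 1.150e-06 m²; R₁ = ρL/(N·A_s) = (2.78×10^-8)(49.4)/(57×1.150e-06) = 0.02095 Ω
Section 2: A = π(d/2)² = π(1.3500e-03 m)² = 5.726e-06 m²
R₂ = (2.78×10^-8)(43.7)/(5.726e-06) = 0.2122 Ω
R = R₁ + R₂ = 0.2331 Ω
P = I²R = (23.6)² × 0.2331 = 130 W

130 W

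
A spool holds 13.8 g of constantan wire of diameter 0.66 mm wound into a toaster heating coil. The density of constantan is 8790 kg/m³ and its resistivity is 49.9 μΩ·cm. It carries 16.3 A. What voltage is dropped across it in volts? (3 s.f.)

ρ = 49.9 μΩ·cm = 4.99×10^-7 Ω·m
A = π(d/2)² = π(3.3000e-04 m)² = 3.4212e-07 m²
L = m/(density·A) = 0.0138/(8790×3.4212e-07) = 4.589 m
R = ρL/A = (4.99×10^-7)(4.589)/(3.4212e-07) = 6.693 Ω
V = IR = 16.3 × 6.693 = 109 V

109 V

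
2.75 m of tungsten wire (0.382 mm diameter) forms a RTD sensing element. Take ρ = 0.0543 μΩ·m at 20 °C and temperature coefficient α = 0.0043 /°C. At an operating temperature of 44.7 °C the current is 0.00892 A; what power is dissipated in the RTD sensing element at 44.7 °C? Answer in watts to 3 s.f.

1.15×10^-4 W

ρ = 0.0543 μΩ·m = 5.43×10^-8 Ω·m
A = π(d/2)² = π(1.9100e-04 m)² = 1.146e-07 m²
R₍20₎ = ρL/A = (5.43×10^-8)(2.75)/(1.146e-07) = 1.303 Ω
R₍44.7₎ = R₍20₎(1 + αΔT) = 1.303 × (1 + 0.0043×24.7) = 1.441 Ω
P = I²R = (0.00892)² × 1.441 = 1.15×10^-4 W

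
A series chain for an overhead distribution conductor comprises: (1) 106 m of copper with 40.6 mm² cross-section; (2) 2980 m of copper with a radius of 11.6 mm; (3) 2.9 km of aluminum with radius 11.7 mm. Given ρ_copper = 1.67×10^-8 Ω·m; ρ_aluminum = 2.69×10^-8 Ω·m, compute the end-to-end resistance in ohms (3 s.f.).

0.343 Ω

Seg 1: A = 40.6 mm² = 4.060e-05 m²
R_1 = (1.67×10^-8)(106)/(4.060e-05) = 0.0436 Ω
Seg 2: A = πr² = π(1.1600e-02 m)² = 4.227e-04 m²
R_2 = (1.67×10^-8)(2980)/(4.227e-04) = 0.1177 Ω
Seg 3: A = πr² = π(1.1700e-02 m)² = 4.301e-04 m²
R_3 = (2.69×10^-8)(2900)/(4.301e-04) = 0.1814 Ω
R_total = R_1 + R_2 + R_3 = 0.343 Ω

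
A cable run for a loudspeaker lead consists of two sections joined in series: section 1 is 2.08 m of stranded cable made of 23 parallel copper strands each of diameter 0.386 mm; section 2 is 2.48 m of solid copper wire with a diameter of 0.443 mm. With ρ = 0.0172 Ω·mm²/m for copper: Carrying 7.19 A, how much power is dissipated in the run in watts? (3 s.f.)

15.0 W

ρ = 0.0172 Ω·mm²/m = 1.72×10^-8 Ω·m
Section 1: A_strand = π(1.9300e-04)² = 1.170e-07 m²; R₁ = ρL/(N·A_s) = (1.72×10^-8)(2.08)/(23×1.170e-07) = 0.01329 Ω
Section 2: A = π(d/2)² = π(2.2150e-04 m)² = 1.541e-07 m²
R₂ = (1.72×10^-8)(2.48)/(1.541e-07) = 0.2767 Ω
R = R₁ + R₂ = 0.29 Ω
P = I²R = (7.19)² × 0.29 = 15.0 W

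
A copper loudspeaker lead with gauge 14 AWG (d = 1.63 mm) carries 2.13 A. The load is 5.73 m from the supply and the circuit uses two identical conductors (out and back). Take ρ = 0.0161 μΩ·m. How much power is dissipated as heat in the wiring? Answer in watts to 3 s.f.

ρ = 0.0161 μΩ·m = 1.61×10^-8 Ω·m
A = π(1.63/2 mm)² = π(8.1500e-04 m)² = 2.087e-06 m²
Total conductor length (both ways) L = 2 × 5.73 = 11.46 m
R = ρL/A = (1.61×10^-8)(11.46)/(2.087e-06) = 0.08842 Ω
P = I²R = (2.13)² × 0.08842 = 0.401 W

0.401 W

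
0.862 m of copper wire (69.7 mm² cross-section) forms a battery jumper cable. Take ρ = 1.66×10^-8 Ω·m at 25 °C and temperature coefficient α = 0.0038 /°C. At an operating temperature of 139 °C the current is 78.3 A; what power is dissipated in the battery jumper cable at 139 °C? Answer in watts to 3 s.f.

1.80 W

A = 69.7 mm² = 6.970e-05 m²
R₍25₎ = ρL/A = (1.66×10^-8)(0.862)/(6.970e-05) = 2.053×10^-4 Ω
R₍139₎ = R₍25₎(1 + αΔT) = 2.053×10^-4 × (1 + 0.0038×114) = 2.942×10^-4 Ω
P = I²R = (78.3)² × 2.942×10^-4 = 1.80 W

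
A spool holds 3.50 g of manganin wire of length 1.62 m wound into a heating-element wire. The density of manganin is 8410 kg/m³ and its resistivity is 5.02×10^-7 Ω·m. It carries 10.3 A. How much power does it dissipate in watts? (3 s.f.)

336 W

A = m/(density·L) = 0.0035/(8410×1.62) = 2.5690e-07 m²
R = ρL/A = (5.02×10^-7)(1.62)/(2.5690e-07) = 3.166 Ω
P = I²R = (10.3)² × 3.166 = 336 W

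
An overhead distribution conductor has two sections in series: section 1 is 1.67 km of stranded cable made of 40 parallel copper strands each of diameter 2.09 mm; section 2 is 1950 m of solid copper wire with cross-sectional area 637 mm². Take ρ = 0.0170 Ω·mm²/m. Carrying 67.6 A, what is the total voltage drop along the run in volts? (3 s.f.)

ρ = 0.0170 Ω·mm²/m = 1.70×10^-8 Ω·m
Section 1: A_strand = π(1.0450e-03)² = 3.431e-06 m²; R₁ = ρL/(N·A_s) = (1.70×10^-8)(1670)/(40×3.431e-06) = 0.2069 Ω
Section 2: A = 637 mm² = 6.370e-04 m²
R₂ = (1.70×10^-8)(1950)/(6.370e-04) = 0.05204 Ω
R = R₁ + R₂ = 0.2589 Ω
V = IR = 67.6 × 0.2589 = 17.5 V

17.5 V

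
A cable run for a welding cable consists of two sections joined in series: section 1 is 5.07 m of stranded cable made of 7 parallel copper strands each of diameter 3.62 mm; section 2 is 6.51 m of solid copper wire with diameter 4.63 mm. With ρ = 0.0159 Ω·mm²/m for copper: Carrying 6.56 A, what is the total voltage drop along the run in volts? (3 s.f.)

0.0477 V

ρ = 0.0159 Ω·mm²/m = 1.59×10^-8 Ω·m
Section 1: A_strand = π(1.8100e-03)² = 1.029e-05 m²; R₁ = ρL/(N·A_s) = (1.59×10^-8)(5.07)/(7×1.029e-05) = 0.001119 Ω
Section 2: A = π(d/2)² = π(2.3150e-03 m)² = 1.684e-05 m²
R₂ = (1.59×10^-8)(6.51)/(1.684e-05) = 0.006148 Ω
R = R₁ + R₂ = 0.007267 Ω
V = IR = 6.56 × 0.007267 = 0.0477 V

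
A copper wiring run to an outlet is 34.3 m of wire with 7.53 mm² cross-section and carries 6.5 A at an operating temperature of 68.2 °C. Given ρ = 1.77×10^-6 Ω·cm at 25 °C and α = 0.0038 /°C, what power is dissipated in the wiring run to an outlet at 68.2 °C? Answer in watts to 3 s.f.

3.97 W

ρ = 1.77×10^-6 Ω·cm = 1.77×10^-8 Ω·m
A = 7.53 mm² = 7.530e-06 m²
R₍25₎ = ρL/A = (1.77×10^-8)(34.3)/(7.530e-06) = 0.08063 Ω
R₍68.2₎ = R₍25₎(1 + αΔT) = 0.08063 × (1 + 0.0038×43.2) = 0.09386 Ω
P = I²R = (6.5)² × 0.09386 = 3.97 W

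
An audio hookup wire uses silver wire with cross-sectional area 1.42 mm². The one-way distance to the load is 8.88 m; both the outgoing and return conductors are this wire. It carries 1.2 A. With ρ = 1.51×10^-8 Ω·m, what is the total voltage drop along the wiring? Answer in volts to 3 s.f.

0.227 V

A = 1.42 mm² = 1.420e-06 m²
Total conductor length (both ways) L = 2 × 8.88 = 17.76 m
R = ρL/A = (1.51×10^-8)(17.76)/(1.420e-06) = 0.1889 Ω
V = IR = 1.2 × 0.1889 = 0.227 V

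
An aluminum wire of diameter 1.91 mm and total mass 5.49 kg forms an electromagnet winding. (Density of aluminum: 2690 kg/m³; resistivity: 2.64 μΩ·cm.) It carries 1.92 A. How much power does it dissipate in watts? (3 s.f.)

ρ = 2.64 μΩ·cm = 2.64×10^-8 Ω·m
A = π(d/2)² = π(9.5500e-04 m)² = 2.8652e-06 m²
L = m/(density·A) = 5.49/(2690×2.8652e-06) = 712.3 m
R = ρL/A = (2.64×10^-8)(712.3)/(2.8652e-06) = 6.563 Ω
P = I²R = (1.92)² × 6.563 = 24.2 W

24.2 W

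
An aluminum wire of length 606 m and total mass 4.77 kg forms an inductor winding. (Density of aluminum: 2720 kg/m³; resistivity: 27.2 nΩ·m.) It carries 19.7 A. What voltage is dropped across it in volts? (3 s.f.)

ρ = 27.2 nΩ·m = 2.72×10^-8 Ω·m
A = m/(density·L) = 4.77/(2720×606) = 2.8939e-06 m²
R = ρL/A = (2.72×10^-8)(606)/(2.8939e-06) = 5.696 Ω
V = IR = 19.7 × 5.696 = 112 V

112 V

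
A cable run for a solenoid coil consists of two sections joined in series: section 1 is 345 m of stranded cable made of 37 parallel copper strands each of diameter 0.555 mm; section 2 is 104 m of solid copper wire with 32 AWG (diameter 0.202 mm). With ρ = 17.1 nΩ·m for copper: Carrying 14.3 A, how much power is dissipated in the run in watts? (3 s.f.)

ρ = 17.1 nΩ·m = 1.71×10^-8 Ω·m
Section 1: A_strand = π(2.7750e-04)² = 2.419e-07 m²; R₁ = ρL/(N·A_s) = (1.71×10^-8)(345)/(37×2.419e-07) = 0.6591 Ω
Section 2: A = π(0.202/2 mm)² = π(1.0100e-04 m)² = 3.205e-08 m²
R₂ = (1.71×10^-8)(104)/(3.205e-08) = 55.49 Ω
R = R₁ + R₂ = 56.15 Ω
P = I²R = (14.3)² × 56.15 = 11500 W

11500 W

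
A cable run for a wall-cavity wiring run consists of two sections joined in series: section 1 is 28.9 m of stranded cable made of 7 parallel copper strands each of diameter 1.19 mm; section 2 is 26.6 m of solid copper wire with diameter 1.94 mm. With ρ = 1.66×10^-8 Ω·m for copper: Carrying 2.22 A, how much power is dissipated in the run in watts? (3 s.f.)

1.04 W

Section 1: A_strand = π(5.9500e-04)² = 1.112e-06 m²; R₁ = ρL/(N·A_s) = (1.66×10^-8)(28.9)/(7×1.112e-06) = 0.06162 Ω
Section 2: A = π(d/2)² = π(9.7000e-04 m)² = 2.956e-06 m²
R₂ = (1.66×10^-8)(26.6)/(2.956e-06) = 0.1494 Ω
R = R₁ + R₂ = 0.211 Ω
P = I²R = (2.22)² × 0.211 = 1.04 W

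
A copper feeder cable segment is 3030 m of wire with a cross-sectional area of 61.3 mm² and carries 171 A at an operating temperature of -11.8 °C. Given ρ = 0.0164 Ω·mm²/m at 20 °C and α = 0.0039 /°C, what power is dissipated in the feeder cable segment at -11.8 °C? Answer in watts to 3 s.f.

20800 W

ρ = 0.0164 Ω·mm²/m = 1.64×10^-8 Ω·m
A = 61.3 mm² = 6.130e-05 m²
R₍20₎ = ρL/A = (1.64×10^-8)(3030)/(6.130e-05) = 0.8106 Ω
R₍-11.8₎ = R₍20₎(1 + αΔT) = 0.8106 × (1 + 0.0039×-31.8) = 0.7101 Ω
P = I²R = (171)² × 0.7101 = 20800 W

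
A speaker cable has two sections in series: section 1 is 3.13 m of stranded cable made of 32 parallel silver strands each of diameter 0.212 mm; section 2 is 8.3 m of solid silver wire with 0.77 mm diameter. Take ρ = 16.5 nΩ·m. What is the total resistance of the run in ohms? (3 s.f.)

0.340 Ω

ρ = 16.5 nΩ·m = 1.65×10^-8 Ω·m
Section 1: A_strand = π(1.0600e-04)² = 3.530e-08 m²; R₁ = ρL/(N·A_s) = (1.65×10^-8)(3.13)/(32×3.530e-08) = 0.04572 Ω
Section 2: A = π(d/2)² = π(3.8500e-04 m)² = 4.657e-07 m²
R₂ = (1.65×10^-8)(8.3)/(4.657e-07) = 0.2941 Ω
R = R₁ + R₂ = 0.340 Ω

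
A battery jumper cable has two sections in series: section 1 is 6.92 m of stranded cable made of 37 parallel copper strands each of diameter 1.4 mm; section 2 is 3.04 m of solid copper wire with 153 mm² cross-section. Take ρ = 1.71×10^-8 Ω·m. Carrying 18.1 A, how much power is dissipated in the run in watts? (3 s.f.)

Section 1: A_strand = π(7.0000e-04)² = 1.539e-06 m²; R₁ = ρL/(N·A_s) = (1.71×10^-8)(6.92)/(37×1.539e-06) = 0.002078 Ω
Section 2: A = 153 mm² = 1.530e-04 m²
R₂ = (1.71×10^-8)(3.04)/(1.530e-04) = 3.398×10^-4 Ω
R = R₁ + R₂ = 0.002417 Ω
P = I²R = (18.1)² × 0.002417 = 0.792 W

0.792 W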